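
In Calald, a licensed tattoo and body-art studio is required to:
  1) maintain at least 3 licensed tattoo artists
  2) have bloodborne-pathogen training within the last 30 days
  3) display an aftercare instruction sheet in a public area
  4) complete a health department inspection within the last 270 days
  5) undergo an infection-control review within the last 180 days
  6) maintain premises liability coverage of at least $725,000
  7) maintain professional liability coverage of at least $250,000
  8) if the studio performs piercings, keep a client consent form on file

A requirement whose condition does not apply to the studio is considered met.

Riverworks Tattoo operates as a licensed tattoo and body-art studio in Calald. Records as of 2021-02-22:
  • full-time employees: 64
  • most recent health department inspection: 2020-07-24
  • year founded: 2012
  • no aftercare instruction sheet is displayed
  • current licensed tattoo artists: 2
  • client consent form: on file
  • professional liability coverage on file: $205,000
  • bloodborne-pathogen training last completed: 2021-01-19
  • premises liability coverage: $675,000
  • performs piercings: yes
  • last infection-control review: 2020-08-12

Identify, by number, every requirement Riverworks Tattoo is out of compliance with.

1. licensed tattoo artists 2 < 3 → not met
2. bloodborne-pathogen training 34 days ago vs limit 30 → not met
3. aftercare instruction sheet absent → not met
4. health department inspection 213 days ago vs limit 270 → met
5. infection-control review 194 days ago vs limit 180 → not met
6. premises liability coverage $675,000 < $725,000 → not met
7. professional liability coverage $205,000 < $250,000 → not met
8. condition 'performs piercings' holds; client consent form present → met
Not met: 1, 2, 3, 5, 6, 7

1, 2, 3, 5, 6, 7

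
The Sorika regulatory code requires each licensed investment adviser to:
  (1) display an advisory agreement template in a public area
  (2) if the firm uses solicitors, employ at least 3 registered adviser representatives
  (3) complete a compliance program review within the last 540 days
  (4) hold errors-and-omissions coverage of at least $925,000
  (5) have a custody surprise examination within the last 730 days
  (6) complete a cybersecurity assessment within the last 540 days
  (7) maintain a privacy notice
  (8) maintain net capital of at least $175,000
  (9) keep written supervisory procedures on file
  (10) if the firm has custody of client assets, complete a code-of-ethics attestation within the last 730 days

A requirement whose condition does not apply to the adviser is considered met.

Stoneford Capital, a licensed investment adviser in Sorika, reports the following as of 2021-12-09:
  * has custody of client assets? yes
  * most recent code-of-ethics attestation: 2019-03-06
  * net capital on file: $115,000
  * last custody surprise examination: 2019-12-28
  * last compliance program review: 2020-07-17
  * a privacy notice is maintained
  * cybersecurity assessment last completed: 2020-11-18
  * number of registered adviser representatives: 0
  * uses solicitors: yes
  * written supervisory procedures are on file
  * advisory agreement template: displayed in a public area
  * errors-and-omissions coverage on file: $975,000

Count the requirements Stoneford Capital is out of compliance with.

3

1. advisory agreement template present → met
2. condition 'uses solicitors' holds; registered adviser representatives 0 < 3 → not met
3. compliance program review 510 days ago vs limit 540 → met
4. errors-and-omissions coverage $975,000 ≥ $925,000 → met
5. custody surprise examination 712 days ago vs limit 730 → met
6. cybersecurity assessment 386 days ago vs limit 540 → met
7. privacy notice present → met
8. net capital $115,000 < $175,000 → not met
9. written supervisory procedures present → met
10. condition 'has custody of client assets' holds; code-of-ethics attestation 1009 days ago vs limit 730 → not met
Not met: 3 of 10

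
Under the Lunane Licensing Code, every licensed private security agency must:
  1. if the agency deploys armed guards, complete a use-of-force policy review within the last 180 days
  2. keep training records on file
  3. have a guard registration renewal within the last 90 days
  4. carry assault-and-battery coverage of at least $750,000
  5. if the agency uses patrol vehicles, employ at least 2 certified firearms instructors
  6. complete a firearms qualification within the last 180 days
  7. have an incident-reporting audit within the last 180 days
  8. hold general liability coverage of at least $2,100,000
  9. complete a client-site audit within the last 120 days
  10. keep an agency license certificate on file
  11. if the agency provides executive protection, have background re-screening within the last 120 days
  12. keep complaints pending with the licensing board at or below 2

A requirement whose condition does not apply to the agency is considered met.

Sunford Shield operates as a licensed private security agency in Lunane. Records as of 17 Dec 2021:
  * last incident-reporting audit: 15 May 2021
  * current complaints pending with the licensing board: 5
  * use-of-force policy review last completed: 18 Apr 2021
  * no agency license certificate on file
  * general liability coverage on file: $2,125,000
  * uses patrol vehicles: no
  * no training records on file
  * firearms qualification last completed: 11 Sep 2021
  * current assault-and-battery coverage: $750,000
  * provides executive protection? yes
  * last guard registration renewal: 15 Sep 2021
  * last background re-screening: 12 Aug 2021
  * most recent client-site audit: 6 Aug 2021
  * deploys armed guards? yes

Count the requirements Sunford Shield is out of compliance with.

8

1. condition 'deploys armed guards' holds; use-of-force policy review 243 days ago vs limit 180 → not met
2. training records absent → not met
3. guard registration renewal 93 days ago vs limit 90 → not met
4. assault-and-battery coverage $750,000 ≥ $750,000 → met
5. condition 'uses patrol vehicles' does not hold → requirement n/a → met
6. firearms qualification 97 days ago vs limit 180 → met
7. incident-reporting audit 216 days ago vs limit 180 → not met
8. general liability coverage $2,125,000 ≥ $2,100,000 → met
9. client-site audit 133 days ago vs limit 120 → not met
10. agency license certificate absent → not met
11. condition 'provides executive protection' holds; background re-screening 127 days ago vs limit 120 → not met
12. complaints pending with the licensing board 5 > 2 → not met
Not met: 8 of 12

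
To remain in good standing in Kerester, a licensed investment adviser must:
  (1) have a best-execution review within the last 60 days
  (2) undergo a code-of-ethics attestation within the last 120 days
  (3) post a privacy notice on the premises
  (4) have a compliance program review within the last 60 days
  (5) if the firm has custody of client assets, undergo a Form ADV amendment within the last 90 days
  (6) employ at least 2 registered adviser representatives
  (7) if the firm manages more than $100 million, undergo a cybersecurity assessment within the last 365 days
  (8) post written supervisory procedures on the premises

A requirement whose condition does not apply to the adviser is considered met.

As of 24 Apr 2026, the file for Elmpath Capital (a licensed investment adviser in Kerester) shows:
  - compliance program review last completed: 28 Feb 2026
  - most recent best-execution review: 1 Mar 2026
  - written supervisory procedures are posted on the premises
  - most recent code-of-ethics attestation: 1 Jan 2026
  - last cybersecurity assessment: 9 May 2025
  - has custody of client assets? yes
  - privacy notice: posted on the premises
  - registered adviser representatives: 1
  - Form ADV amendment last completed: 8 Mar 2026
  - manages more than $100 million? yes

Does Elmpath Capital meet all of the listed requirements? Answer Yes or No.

No

1. best-execution review 54 days ago vs limit 60 → met
2. code-of-ethics attestation 113 days ago vs limit 120 → met
3. privacy notice present → met
4. compliance program review 55 days ago vs limit 60 → met
5. condition 'has custody of client assets' holds; Form ADV amendment 47 days ago vs limit 90 → met
6. registered adviser representatives 1 < 2 → not met
7. condition 'manages more than $100 million' holds; cybersecurity assessment 350 days ago vs limit 365 → met
8. written supervisory procedures present → met
Not met: 6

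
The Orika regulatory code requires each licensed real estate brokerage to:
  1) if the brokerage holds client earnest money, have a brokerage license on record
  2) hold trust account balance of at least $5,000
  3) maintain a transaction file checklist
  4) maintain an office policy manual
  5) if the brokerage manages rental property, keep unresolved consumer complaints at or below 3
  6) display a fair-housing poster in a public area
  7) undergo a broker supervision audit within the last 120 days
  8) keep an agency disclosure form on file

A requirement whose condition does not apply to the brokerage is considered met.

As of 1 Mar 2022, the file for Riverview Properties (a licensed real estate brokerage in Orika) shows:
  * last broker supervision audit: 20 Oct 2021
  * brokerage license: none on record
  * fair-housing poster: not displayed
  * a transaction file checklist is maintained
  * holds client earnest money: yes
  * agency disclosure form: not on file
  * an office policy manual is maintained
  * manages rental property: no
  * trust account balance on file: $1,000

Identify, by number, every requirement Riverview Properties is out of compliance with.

1, 2, 6, 7, 8

1. condition 'holds client earnest money' holds; brokerage license absent → not met
2. trust account balance $1,000 < $5,000 → not met
3. transaction file checklist present → met
4. office policy manual present → met
5. condition 'manages rental property' does not hold → requirement n/a → met
6. fair-housing poster absent → not met
7. broker supervision audit 132 days ago vs limit 120 → not met
8. agency disclosure form absent → not met
Not met: 1, 2, 6, 7, 8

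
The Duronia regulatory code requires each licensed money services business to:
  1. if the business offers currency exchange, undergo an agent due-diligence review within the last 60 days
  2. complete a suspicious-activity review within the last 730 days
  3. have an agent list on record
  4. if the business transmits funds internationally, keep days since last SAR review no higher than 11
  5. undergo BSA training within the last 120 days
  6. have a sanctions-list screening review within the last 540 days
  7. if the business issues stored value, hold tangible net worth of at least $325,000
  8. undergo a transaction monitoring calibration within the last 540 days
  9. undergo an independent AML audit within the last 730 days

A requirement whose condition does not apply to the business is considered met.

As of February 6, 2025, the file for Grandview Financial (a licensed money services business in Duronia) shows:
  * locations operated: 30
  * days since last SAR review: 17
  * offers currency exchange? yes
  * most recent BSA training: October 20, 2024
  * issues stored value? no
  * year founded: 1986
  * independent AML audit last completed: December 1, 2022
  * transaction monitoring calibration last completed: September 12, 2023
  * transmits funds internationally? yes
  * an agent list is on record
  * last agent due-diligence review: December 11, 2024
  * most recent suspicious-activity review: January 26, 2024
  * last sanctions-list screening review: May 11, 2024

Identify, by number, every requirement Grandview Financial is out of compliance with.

4, 9

1. condition 'offers currency exchange' holds; agent due-diligence review 57 days ago vs limit 60 → met
2. suspicious-activity review 377 days ago vs limit 730 → met
3. agent list present → met
4. condition 'transmits funds internationally' holds; days since last SAR review 17 > 11 → not met
5. BSA training 109 days ago vs limit 120 → met
6. sanctions-list screening review 271 days ago vs limit 540 → met
7. condition 'issues stored value' does not hold → requirement n/a → met
8. transaction monitoring calibration 513 days ago vs limit 540 → met
9. independent AML audit 798 days ago vs limit 730 → not met
Not met: 4, 9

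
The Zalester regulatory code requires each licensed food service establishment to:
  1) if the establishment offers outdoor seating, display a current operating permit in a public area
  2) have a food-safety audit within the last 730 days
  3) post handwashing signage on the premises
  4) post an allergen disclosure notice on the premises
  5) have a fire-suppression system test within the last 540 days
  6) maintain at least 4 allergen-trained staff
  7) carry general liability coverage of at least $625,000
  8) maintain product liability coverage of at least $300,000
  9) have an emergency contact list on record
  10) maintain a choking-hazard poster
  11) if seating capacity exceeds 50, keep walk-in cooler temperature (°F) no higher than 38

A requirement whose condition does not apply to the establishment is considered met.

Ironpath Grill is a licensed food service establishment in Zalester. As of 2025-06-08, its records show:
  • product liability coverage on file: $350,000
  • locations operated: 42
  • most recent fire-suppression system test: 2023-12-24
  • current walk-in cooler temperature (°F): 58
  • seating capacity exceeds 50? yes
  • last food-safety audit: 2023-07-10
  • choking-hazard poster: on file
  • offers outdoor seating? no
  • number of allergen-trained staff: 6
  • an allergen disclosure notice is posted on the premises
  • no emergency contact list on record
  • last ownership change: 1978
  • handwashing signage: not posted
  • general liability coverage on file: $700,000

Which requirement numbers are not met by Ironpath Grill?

3, 9, 11

1. condition 'offers outdoor seating' does not hold → requirement n/a → met
2. food-safety audit 699 days ago vs limit 730 → met
3. handwashing signage absent → not met
4. allergen disclosure notice present → met
5. fire-suppression system test 532 days ago vs limit 540 → met
6. allergen-trained staff 6 ≥ 4 → met
7. general liability coverage $700,000 ≥ $625,000 → met
8. product liability coverage $350,000 ≥ $300,000 → met
9. emergency contact list absent → not met
10. choking-hazard poster present → met
11. condition 'seating capacity exceeds 50' holds; walk-in cooler temperature (°F) 58 > 38 → not met
Not met: 3, 9, 11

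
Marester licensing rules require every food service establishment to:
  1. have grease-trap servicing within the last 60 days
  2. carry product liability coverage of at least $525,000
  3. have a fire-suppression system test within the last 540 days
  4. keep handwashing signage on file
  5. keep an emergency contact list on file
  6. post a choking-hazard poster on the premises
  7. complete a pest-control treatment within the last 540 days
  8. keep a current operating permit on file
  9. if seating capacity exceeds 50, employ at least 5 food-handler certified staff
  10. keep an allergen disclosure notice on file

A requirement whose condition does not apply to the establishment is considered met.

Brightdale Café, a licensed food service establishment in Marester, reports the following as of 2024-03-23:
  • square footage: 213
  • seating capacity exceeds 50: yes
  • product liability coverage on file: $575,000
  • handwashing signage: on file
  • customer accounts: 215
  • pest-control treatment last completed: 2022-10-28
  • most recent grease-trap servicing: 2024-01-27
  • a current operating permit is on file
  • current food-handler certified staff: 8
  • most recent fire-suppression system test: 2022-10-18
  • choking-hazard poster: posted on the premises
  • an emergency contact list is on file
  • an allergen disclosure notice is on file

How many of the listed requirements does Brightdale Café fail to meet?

0

1. grease-trap servicing 56 days ago vs limit 60 → met
2. product liability coverage $575,000 ≥ $525,000 → met
3. fire-suppression system test 522 days ago vs limit 540 → met
4. handwashing signage present → met
5. emergency contact list present → met
6. choking-hazard poster present → met
7. pest-control treatment 512 days ago vs limit 540 → met
8. current operating permit present → met
9. condition 'seating capacity exceeds 50' holds; food-handler certified staff 8 ≥ 5 → met
10. allergen disclosure notice present → met
Not met: 0 of 10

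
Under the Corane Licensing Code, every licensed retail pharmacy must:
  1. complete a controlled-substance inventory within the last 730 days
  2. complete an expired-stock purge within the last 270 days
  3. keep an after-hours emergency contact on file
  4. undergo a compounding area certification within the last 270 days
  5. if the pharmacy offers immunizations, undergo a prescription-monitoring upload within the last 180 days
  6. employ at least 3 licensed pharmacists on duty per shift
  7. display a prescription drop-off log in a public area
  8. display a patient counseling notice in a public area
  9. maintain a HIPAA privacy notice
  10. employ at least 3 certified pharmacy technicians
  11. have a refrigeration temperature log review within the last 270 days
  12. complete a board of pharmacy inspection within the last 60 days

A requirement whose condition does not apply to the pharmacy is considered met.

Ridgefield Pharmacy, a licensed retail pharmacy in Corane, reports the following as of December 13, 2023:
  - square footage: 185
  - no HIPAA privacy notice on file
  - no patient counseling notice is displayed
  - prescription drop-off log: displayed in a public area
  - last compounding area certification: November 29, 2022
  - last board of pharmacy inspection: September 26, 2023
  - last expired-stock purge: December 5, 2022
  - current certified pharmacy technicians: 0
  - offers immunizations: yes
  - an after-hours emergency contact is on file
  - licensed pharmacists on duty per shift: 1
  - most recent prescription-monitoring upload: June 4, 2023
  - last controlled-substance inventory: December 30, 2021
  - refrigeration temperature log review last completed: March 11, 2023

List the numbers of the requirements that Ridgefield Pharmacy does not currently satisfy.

2, 4, 5, 6, 8, 9, 10, 11, 12

1. controlled-substance inventory 713 days ago vs limit 730 → met
2. expired-stock purge 373 days ago vs limit 270 → not met
3. after-hours emergency contact present → met
4. compounding area certification 379 days ago vs limit 270 → not met
5. condition 'offers immunizations' holds; prescription-monitoring upload 192 days ago vs limit 180 → not met
6. licensed pharmacists on duty per shift 1 < 3 → not met
7. prescription drop-off log present → met
8. patient counseling notice absent → not met
9. HIPAA privacy notice absent → not met
10. certified pharmacy technicians 0 < 3 → not met
11. refrigeration temperature log review 277 days ago vs limit 270 → not met
12. board of pharmacy inspection 78 days ago vs limit 60 → not met
Not met: 2, 4, 5, 6, 8, 9, 10, 11, 12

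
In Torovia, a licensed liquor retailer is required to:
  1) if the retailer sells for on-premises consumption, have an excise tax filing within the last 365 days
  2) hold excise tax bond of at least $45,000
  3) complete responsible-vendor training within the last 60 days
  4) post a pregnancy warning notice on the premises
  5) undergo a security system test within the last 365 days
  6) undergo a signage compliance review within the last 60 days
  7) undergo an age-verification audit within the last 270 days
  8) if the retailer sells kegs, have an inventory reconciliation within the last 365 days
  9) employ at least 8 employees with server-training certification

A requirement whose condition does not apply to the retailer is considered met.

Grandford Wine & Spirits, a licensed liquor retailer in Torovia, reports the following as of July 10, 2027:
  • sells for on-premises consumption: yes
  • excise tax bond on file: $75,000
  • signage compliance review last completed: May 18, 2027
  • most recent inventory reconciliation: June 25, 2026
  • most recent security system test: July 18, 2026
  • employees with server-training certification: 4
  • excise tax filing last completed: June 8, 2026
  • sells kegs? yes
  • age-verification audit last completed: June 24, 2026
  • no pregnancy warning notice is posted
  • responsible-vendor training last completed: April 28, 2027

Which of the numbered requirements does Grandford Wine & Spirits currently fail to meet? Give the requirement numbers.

1. condition 'sells for on-premises consumption' holds; excise tax filing 397 days ago vs limit 365 → not met
2. excise tax bond $75,000 ≥ $45,000 → met
3. responsible-vendor training 73 days ago vs limit 60 → not met
4. pregnancy warning notice absent → not met
5. security system test 357 days ago vs limit 365 → met
6. signage compliance review 53 days ago vs limit 60 → met
7. age-verification audit 381 days ago vs limit 270 → not met
8. condition 'sells kegs' holds; inventory reconciliation 380 days ago vs limit 365 → not met
9. employees with server-training certification 4 < 8 → not met
Not met: 1, 3, 4, 7, 8, 9

1, 3, 4, 7, 8, 9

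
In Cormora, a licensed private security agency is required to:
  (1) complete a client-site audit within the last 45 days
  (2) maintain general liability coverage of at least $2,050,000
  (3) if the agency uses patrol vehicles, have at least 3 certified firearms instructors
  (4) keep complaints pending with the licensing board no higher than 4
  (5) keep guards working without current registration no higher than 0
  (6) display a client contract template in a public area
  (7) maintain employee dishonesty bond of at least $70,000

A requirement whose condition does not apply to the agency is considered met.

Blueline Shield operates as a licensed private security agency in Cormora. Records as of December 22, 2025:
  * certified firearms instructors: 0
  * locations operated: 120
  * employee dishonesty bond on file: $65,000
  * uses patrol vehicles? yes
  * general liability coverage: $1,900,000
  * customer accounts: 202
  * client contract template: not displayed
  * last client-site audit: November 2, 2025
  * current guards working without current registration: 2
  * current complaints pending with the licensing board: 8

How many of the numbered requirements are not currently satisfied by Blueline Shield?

1. client-site audit 50 days ago vs limit 45 → not met
2. general liability coverage $1,900,000 < $2,050,000 → not met
3. condition 'uses patrol vehicles' holds; certified firearms instructors 0 < 3 → not met
4. complaints pending with the licensing board 8 > 4 → not met
5. guards working without current registration 2 > 0 → not met
6. client contract template absent → not met
7. employee dishonesty bond $65,000 < $70,000 → not met
Not met: 7 of 7

7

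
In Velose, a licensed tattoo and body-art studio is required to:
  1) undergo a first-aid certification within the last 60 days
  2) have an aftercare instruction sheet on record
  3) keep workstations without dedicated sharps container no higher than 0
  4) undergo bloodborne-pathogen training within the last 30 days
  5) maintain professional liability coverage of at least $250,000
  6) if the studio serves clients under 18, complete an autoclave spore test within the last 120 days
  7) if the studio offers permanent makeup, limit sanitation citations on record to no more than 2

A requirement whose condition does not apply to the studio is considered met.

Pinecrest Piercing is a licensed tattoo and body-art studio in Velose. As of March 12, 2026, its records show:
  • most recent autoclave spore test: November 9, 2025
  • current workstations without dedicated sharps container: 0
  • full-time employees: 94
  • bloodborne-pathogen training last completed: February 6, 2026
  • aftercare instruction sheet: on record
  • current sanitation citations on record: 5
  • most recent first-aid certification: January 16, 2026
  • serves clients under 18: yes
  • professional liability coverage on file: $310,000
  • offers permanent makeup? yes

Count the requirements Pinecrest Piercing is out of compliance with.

1. first-aid certification 55 days ago vs limit 60 → met
2. aftercare instruction sheet present → met
3. workstations without dedicated sharps container 0 ≤ 0 → met
4. bloodborne-pathogen training 34 days ago vs limit 30 → not met
5. professional liability coverage $310,000 ≥ $250,000 → met
6. condition 'serves clients under 18' holds; autoclave spore test 123 days ago vs limit 120 → not met
7. condition 'offers permanent makeup' holds; sanitation citations on record 5 > 2 → not met
Not met: 3 of 7

3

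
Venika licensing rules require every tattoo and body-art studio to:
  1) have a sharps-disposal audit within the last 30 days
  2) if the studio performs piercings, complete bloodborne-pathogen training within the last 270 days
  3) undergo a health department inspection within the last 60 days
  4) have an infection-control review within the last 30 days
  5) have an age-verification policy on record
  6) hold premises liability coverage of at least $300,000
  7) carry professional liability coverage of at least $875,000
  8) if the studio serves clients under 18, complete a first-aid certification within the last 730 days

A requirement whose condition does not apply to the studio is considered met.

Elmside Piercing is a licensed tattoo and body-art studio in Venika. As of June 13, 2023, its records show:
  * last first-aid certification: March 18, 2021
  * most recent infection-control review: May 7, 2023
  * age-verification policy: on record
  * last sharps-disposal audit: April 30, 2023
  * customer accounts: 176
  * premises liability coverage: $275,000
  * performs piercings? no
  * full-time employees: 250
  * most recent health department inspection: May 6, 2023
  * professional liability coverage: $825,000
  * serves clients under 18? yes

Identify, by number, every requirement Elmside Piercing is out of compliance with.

1. sharps-disposal audit 44 days ago vs limit 30 → not met
2. condition 'performs piercings' does not hold → requirement n/a → met
3. health department inspection 38 days ago vs limit 60 → met
4. infection-control review 37 days ago vs limit 30 → not met
5. age-verification policy present → met
6. premises liability coverage $275,000 < $300,000 → not met
7. professional liability coverage $825,000 < $875,000 → not met
8. condition 'serves clients under 18' holds; first-aid certification 817 days ago vs limit 730 → not met
Not met: 1, 4, 6, 7, 8

1, 4, 6, 7, 8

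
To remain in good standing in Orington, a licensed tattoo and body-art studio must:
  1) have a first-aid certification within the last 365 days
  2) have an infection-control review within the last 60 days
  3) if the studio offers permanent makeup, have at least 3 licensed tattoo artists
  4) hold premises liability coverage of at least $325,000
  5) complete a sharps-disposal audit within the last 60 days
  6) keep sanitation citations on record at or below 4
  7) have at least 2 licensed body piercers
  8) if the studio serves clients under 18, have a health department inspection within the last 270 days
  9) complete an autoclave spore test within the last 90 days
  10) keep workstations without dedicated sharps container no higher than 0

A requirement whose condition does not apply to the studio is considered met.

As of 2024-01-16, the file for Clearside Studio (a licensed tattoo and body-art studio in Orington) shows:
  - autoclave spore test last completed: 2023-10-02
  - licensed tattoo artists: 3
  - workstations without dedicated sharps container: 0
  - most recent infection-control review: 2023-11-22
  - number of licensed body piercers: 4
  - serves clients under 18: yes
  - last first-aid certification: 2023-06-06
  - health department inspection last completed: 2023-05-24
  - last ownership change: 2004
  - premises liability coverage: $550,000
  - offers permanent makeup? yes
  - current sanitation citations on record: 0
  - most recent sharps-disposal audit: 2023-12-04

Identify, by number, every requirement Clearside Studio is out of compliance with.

1. first-aid certification 224 days ago vs limit 365 → met
2. infection-control review 55 days ago vs limit 60 → met
3. condition 'offers permanent makeup' holds; licensed tattoo artists 3 ≥ 3 → met
4. premises liability coverage $550,000 ≥ $325,000 → met
5. sharps-disposal audit 43 days ago vs limit 60 → met
6. sanitation citations on record 0 ≤ 4 → met
7. licensed body piercers 4 ≥ 2 → met
8. condition 'serves clients under 18' holds; health department inspection 237 days ago vs limit 270 → met
9. autoclave spore test 106 days ago vs limit 90 → not met
10. workstations without dedicated sharps container 0 ≤ 0 → met
Not met: 9

9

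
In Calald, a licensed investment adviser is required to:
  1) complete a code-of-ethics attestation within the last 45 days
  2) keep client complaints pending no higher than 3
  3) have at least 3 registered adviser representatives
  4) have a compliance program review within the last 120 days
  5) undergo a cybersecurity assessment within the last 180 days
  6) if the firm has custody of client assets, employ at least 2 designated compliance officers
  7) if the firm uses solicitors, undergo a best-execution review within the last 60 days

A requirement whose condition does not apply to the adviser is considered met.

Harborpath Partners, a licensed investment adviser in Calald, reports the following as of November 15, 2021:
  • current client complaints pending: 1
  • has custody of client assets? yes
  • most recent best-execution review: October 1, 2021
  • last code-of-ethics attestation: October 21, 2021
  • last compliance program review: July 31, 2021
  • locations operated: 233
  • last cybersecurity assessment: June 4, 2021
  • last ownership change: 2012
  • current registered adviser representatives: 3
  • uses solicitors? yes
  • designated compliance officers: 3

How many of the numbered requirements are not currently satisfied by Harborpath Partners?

0

1. code-of-ethics attestation 25 days ago vs limit 45 → met
2. client complaints pending 1 ≤ 3 → met
3. registered adviser representatives 3 ≥ 3 → met
4. compliance program review 107 days ago vs limit 120 → met
5. cybersecurity assessment 164 days ago vs limit 180 → met
6. condition 'has custody of client assets' holds; designated compliance officers 3 ≥ 2 → met
7. condition 'uses solicitors' holds; best-execution review 45 days ago vs limit 60 → met
Not met: 0 of 7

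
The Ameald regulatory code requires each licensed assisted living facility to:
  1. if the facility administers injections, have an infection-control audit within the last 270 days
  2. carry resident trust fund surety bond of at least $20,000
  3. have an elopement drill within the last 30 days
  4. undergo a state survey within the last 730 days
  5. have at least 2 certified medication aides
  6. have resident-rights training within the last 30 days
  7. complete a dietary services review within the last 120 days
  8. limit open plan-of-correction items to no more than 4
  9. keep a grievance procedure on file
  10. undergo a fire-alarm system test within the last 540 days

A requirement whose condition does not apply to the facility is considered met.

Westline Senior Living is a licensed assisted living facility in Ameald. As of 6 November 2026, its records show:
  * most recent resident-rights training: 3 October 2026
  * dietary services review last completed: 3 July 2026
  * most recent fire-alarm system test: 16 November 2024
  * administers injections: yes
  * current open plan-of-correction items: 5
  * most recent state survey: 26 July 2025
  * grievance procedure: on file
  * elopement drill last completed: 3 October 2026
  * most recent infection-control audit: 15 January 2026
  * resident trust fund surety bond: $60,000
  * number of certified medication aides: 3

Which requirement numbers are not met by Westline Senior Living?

1. condition 'administers injections' holds; infection-control audit 295 days ago vs limit 270 → not met
2. resident trust fund surety bond $60,000 ≥ $20,000 → met
3. elopement drill 34 days ago vs limit 30 → not met
4. state survey 468 days ago vs limit 730 → met
5. certified medication aides 3 ≥ 2 → met
6. resident-rights training 34 days ago vs limit 30 → not met
7. dietary services review 126 days ago vs limit 120 → not met
8. open plan-of-correction items 5 > 4 → not met
9. grievance procedure present → met
10. fire-alarm system test 720 days ago vs limit 540 → not met
Not met: 1, 3, 6, 7, 8, 10

1, 3, 6, 7, 8, 10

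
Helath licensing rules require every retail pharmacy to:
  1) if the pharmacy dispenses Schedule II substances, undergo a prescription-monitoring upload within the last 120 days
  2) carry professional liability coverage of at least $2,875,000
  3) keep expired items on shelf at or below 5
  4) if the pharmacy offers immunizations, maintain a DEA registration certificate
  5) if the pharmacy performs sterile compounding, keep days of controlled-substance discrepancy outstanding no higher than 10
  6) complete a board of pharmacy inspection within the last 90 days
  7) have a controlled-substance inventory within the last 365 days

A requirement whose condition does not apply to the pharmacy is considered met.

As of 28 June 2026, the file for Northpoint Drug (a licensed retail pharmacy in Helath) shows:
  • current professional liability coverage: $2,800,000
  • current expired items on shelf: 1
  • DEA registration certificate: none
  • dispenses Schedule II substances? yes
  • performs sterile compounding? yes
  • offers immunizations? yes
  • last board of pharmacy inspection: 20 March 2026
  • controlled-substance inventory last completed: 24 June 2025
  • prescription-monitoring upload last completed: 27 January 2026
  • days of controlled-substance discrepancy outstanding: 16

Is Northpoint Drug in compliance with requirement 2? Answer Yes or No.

No

2. professional liability coverage $2,800,000 < $2,875,000 → not met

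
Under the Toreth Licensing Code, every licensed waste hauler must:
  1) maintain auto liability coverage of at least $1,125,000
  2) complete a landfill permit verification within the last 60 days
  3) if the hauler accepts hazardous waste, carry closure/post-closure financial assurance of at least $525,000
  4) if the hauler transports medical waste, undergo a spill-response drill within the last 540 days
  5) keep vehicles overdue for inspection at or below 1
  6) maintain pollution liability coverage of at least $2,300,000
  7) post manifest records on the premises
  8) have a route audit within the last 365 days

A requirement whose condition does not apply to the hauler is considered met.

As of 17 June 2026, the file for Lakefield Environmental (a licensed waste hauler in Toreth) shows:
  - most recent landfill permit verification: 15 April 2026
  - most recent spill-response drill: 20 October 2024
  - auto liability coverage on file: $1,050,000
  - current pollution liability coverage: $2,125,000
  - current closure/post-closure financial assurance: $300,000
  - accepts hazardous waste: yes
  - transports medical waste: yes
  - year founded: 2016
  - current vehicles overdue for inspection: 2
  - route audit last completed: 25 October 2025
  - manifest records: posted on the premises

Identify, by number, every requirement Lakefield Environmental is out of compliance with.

1, 2, 3, 4, 5, 6

1. auto liability coverage $1,050,000 < $1,125,000 → not met
2. landfill permit verification 63 days ago vs limit 60 → not met
3. condition 'accepts hazardous waste' holds; closure/post-closure financial assurance $300,000 < $525,000 → not met
4. condition 'transports medical waste' holds; spill-response drill 605 days ago vs limit 540 → not met
5. vehicles overdue for inspection 2 > 1 → not met
6. pollution liability coverage $2,125,000 < $2,300,000 → not met
7. manifest records present → met
8. route audit 235 days ago vs limit 365 → met
Not met: 1, 2, 3, 4, 5, 6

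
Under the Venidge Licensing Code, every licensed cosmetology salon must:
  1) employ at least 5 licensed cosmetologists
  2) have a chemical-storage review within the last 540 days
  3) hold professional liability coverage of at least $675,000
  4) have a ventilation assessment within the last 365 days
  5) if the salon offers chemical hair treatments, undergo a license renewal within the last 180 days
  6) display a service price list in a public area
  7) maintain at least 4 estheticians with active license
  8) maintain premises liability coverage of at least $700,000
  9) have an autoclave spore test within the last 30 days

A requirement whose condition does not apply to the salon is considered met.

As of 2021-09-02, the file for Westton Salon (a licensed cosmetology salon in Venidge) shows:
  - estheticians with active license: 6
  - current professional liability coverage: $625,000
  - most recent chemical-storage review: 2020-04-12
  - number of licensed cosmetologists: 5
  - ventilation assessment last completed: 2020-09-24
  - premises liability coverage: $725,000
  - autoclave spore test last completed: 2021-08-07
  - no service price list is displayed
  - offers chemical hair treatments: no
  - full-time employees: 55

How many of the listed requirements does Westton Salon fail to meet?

1. licensed cosmetologists 5 ≥ 5 → met
2. chemical-storage review 508 days ago vs limit 540 → met
3. professional liability coverage $625,000 < $675,000 → not met
4. ventilation assessment 343 days ago vs limit 365 → met
5. condition 'offers chemical hair treatments' does not hold → requirement n/a → met
6. service price list absent → not met
7. estheticians with active license 6 ≥ 4 → met
8. premises liability coverage $725,000 ≥ $700,000 → met
9. autoclave spore test 26 days ago vs limit 30 → met
Not met: 2 of 9

2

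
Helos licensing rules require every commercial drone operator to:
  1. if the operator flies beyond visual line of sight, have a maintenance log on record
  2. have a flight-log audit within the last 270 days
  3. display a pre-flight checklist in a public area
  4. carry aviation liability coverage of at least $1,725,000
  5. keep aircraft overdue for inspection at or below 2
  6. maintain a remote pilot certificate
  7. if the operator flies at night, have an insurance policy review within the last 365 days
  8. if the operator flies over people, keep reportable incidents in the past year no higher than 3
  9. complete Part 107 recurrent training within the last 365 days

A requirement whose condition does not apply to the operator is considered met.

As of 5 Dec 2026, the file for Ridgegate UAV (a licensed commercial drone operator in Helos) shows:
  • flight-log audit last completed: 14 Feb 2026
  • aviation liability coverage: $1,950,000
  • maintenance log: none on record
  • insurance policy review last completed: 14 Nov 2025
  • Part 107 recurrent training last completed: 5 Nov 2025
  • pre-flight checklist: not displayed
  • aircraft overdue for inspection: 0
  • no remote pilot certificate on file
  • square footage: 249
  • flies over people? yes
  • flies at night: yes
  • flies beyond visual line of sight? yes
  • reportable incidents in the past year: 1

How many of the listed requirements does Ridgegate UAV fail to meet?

6

1. condition 'flies beyond visual line of sight' holds; maintenance log absent → not met
2. flight-log audit 294 days ago vs limit 270 → not met
3. pre-flight checklist absent → not met
4. aviation liability coverage $1,950,000 ≥ $1,725,000 → met
5. aircraft overdue for inspection 0 ≤ 2 → met
6. remote pilot certificate absent → not met
7. condition 'flies at night' holds; insurance policy review 386 days ago vs limit 365 → not met
8. condition 'flies over people' holds; reportable incidents in the past year 1 ≤ 3 → met
9. Part 107 recurrent training 395 days ago vs limit 365 → not met
Not met: 6 of 9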